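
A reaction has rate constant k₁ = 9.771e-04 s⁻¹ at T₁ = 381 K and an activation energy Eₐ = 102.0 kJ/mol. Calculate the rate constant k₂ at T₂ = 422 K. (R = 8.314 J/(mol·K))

2.232e-02 s⁻¹

Step 1: Use the two-temperature Arrhenius form: ln(k₂/k₁) = -Eₐ/R × (1/T₂ - 1/T₁)
Step 2: Convert Eₐ to J/mol: 102.0 kJ/mol = 102000 J/mol
Step 3: 1/T₂ - 1/T₁ = 1/422 - 1/381 = -2.550037e-04 K⁻¹
Step 4: ln(k₂/k₁) = -102000/8.314 × -2.550037e-04 = 3.12850
Step 5: k₂ = k₁ × exp(3.12850) = 9.771e-04 × 2.28397e+01 = 2.232e-02 s⁻¹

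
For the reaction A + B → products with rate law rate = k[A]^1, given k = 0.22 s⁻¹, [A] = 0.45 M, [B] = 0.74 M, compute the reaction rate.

0.099 M/s

Step 1: The rate law is rate = k[A]^1
Step 2: Note that the rate does not depend on [B] (zero order in B).
Step 3: rate = 0.22 × (0.45)^1 = 0.099 M/s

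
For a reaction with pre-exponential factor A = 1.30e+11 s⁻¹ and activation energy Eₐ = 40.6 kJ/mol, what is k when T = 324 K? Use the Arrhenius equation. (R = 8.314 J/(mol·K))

3.70e+04 s⁻¹

Step 1: Use the Arrhenius equation: k = A × exp(-Eₐ/RT)
Step 2: Convert Eₐ to J/mol: 40.6 kJ/mol = 40600 J/mol
Step 3: Calculate the exponent: -Eₐ/(RT) = -40600/(8.314 × 324) = -15.07200
Step 4: k = 1.30e+11 × exp(-15.07200)
Step 5: k = 1.30e+11 × 2.84652e-07 = 3.7005e+04 s⁻¹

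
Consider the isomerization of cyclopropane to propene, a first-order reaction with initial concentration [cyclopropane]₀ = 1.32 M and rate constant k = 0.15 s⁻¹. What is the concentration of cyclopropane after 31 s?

0.01262 M

Step 1: For a first-order reaction: [cyclopropane] = [cyclopropane]₀ × e^(-kt)
Step 2: [cyclopropane] = 1.32 × e^(-0.15 × 31)
Step 3: [cyclopropane] = 1.32 × e^(-4.65)
Step 4: [cyclopropane] = 1.32 × 0.0095616 = 0.01262 M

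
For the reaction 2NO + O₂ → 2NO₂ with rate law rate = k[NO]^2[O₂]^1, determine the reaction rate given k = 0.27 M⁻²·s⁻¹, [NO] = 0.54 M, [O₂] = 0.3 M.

0.02362 M/s

Step 1: The rate law is rate = k[NO]^2[O₂]^1
Step 2: Substitute: rate = 0.27 × (0.54)^2 × (0.3)^1
Step 3: rate = 0.27 × 0.2916 × 0.3 = 0.0236196 M/s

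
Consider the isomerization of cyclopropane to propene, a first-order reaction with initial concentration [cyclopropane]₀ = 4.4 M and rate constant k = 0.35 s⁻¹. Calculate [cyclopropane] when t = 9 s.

0.1885 M

Step 1: For a first-order reaction: [cyclopropane] = [cyclopropane]₀ × e^(-kt)
Step 2: [cyclopropane] = 4.4 × e^(-0.35 × 9)
Step 3: [cyclopropane] = 4.4 × e^(-3.15)
Step 4: [cyclopropane] = 4.4 × 0.0428521 = 0.1885 M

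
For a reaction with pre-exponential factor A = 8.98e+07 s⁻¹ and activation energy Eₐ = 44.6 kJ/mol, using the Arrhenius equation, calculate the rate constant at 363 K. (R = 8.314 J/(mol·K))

3.43e+01 s⁻¹

Step 1: Use the Arrhenius equation: k = A × exp(-Eₐ/RT)
Step 2: Convert Eₐ to J/mol: 44.6 kJ/mol = 44600 J/mol
Step 3: Calculate the exponent: -Eₐ/(RT) = -44600/(8.314 × 363) = -14.77809
Step 4: k = 8.98e+07 × exp(-14.77809)
Step 5: k = 8.98e+07 × 3.81907e-07 = 3.4295e+01 s⁻¹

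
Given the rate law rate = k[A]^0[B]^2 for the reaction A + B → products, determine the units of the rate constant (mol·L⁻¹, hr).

(mol·L⁻¹)⁻¹·hr⁻¹

Step 1: Overall order = 0 + 2 = 2.
Step 2: rate has units mol·L⁻¹·hr⁻¹; [A]^0[B]^2 has units (mol·L⁻¹)^2.
Step 3: k = rate/([A]^0[B]^2), so units of k = (mol·L⁻¹)^(1-2)·hr⁻¹ = (mol·L⁻¹)⁻¹·hr⁻¹.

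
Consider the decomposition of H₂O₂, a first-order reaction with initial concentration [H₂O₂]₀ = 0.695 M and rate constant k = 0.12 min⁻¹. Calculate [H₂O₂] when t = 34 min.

0.01175 M

Step 1: For a first-order reaction: [H₂O₂] = [H₂O₂]₀ × e^(-kt)
Step 2: [H₂O₂] = 0.695 × e^(-0.12 × 34)
Step 3: [H₂O₂] = 0.695 × e^(-4.08)
Step 4: [H₂O₂] = 0.695 × 0.0169075 = 0.01175 M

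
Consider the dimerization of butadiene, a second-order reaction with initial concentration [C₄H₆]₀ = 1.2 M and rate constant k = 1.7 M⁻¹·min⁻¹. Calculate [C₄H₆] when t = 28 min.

0.02065 M

Step 1: For a second-order reaction: 1/[C₄H₆] = 1/[C₄H₆]₀ + kt
Step 2: 1/[C₄H₆] = 1/1.2 + 1.7 × 28
Step 3: 1/[C₄H₆] = 0.8333 + 47.6 = 48.43
Step 4: [C₄H₆] = 1/48.43 = 0.02065 M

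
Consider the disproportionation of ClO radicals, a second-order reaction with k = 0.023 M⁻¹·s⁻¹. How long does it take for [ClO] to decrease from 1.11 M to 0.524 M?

43.8 s

Step 1: For second-order: t = (1/[ClO] - 1/[ClO]₀)/k
Step 2: t = (1/0.524 - 1/1.11)/0.023
Step 3: t = (1.908 - 0.9009)/0.023
Step 4: t = 1.007/0.023 = 43.8 s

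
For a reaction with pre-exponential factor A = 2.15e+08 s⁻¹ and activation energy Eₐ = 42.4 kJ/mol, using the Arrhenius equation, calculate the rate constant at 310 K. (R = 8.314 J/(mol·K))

1.54e+01 s⁻¹

Step 1: Use the Arrhenius equation: k = A × exp(-Eₐ/RT)
Step 2: Convert Eₐ to J/mol: 42.4 kJ/mol = 42400 J/mol
Step 3: Calculate the exponent: -Eₐ/(RT) = -42400/(8.314 × 310) = -16.45107
Step 4: k = 2.15e+08 × exp(-16.45107)
Step 5: k = 2.15e+08 × 7.16789e-08 = 1.5411e+01 s⁻¹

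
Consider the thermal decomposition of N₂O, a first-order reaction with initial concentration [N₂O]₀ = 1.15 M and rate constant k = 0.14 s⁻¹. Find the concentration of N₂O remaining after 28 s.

0.02282 M

Step 1: For a first-order reaction: [N₂O] = [N₂O]₀ × e^(-kt)
Step 2: [N₂O] = 1.15 × e^(-0.14 × 28)
Step 3: [N₂O] = 1.15 × e^(-3.92)
Step 4: [N₂O] = 1.15 × 0.0198411 = 0.02282 M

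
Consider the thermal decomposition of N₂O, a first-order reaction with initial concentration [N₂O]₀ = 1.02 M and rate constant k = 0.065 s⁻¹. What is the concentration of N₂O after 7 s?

0.6471 M

Step 1: For a first-order reaction: [N₂O] = [N₂O]₀ × e^(-kt)
Step 2: [N₂O] = 1.02 × e^(-0.065 × 7)
Step 3: [N₂O] = 1.02 × e^(-0.455)
Step 4: [N₂O] = 1.02 × 0.634448 = 0.6471 M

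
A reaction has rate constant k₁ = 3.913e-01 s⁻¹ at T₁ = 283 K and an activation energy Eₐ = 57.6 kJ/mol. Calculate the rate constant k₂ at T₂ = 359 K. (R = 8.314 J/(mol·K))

6.971e+01 s⁻¹

Step 1: Use the two-temperature Arrhenius form: ln(k₂/k₁) = -Eₐ/R × (1/T₂ - 1/T₁)
Step 2: Convert Eₐ to J/mol: 57.6 kJ/mol = 57600 J/mol
Step 3: 1/T₂ - 1/T₁ = 1/359 - 1/283 = -7.480536e-04 K⁻¹
Step 4: ln(k₂/k₁) = -57600/8.314 × -7.480536e-04 = 5.18257
Step 5: k₂ = k₁ × exp(5.18257) = 3.913e-01 × 1.78140e+02 = 6.971e+01 s⁻¹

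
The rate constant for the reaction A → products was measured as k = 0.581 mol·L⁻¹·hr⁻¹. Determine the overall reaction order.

zeroth order (0)

Step 1: The units of k for an nth-order reaction are (concentration)^(1-n)·(time)⁻¹.
Step 2: Here k has units mol·L⁻¹·hr⁻¹, so the concentration exponent is 1.
Step 3: 1 - n = 1 ⇒ n = 0. The reaction is zeroth order.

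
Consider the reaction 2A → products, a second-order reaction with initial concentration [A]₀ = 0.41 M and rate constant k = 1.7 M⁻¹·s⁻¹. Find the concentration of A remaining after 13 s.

0.04075 M

Step 1: For a second-order reaction: 1/[A] = 1/[A]₀ + kt
Step 2: 1/[A] = 1/0.41 + 1.7 × 13
Step 3: 1/[A] = 2.439 + 22.1 = 24.54
Step 4: [A] = 1/24.54 = 0.04075 M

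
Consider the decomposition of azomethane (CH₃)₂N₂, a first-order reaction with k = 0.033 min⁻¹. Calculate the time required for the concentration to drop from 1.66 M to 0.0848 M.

90.13 min

Step 1: For first-order: t = ln([azomethane]₀/[azomethane])/k
Step 2: t = ln(1.66/0.0848)/0.033
Step 3: t = ln(19.58)/0.033
Step 4: t = 2.974/0.033 = 90.13 min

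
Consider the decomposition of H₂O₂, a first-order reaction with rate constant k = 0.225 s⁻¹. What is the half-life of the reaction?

3.081 s

Step 1: For a first-order reaction, t₁/₂ = ln(2)/k
Step 2: t₁/₂ = ln(2)/0.225
Step 3: t₁/₂ = 0.6931/0.225 = 3.081 s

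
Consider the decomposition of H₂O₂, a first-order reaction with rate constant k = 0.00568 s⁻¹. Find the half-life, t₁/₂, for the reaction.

122 s

Step 1: For a first-order reaction, t₁/₂ = ln(2)/k
Step 2: t₁/₂ = ln(2)/0.00568
Step 3: t₁/₂ = 0.6931/0.00568 = 122 s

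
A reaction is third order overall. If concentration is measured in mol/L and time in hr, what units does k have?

(mol/L)⁻²·hr⁻¹

Step 1: For overall order n, rate = k × (concentration)^n.
Step 2: Rate has units mol/L·hr⁻¹; concentration term has units (mol/L)^3.
Step 3: k = rate / (concentration)^n, so units of k = (mol/L)^(1-3)·hr⁻¹ = (mol/L)⁻²·hr⁻¹.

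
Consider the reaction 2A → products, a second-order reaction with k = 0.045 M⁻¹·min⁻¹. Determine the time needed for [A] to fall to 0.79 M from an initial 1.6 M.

14.24 min

Step 1: For second-order: t = (1/[A] - 1/[A]₀)/k
Step 2: t = (1/0.79 - 1/1.6)/0.045
Step 3: t = (1.266 - 0.625)/0.045
Step 4: t = 0.6408/0.045 = 14.24 min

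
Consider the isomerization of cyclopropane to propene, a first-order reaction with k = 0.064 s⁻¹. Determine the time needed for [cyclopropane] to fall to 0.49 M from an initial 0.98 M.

10.83 s

Step 1: For first-order: t = ln([cyclopropane]₀/[cyclopropane])/k
Step 2: t = ln(0.98/0.49)/0.064
Step 3: t = ln(2)/0.064
Step 4: t = 0.6931/0.064 = 10.83 s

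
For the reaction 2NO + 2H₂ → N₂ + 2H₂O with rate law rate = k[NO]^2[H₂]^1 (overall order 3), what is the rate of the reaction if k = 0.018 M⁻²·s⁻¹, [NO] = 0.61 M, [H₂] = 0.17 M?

0.001139 M/s

Step 1: The rate law is rate = k[NO]^2[H₂]^1, overall order = 2+1 = 3
Step 2: Substitute values: rate = 0.018 × (0.61)^2 × (0.17)^1
Step 3: rate = 0.018 × 0.3721 × 0.17 = 0.00113863 M/s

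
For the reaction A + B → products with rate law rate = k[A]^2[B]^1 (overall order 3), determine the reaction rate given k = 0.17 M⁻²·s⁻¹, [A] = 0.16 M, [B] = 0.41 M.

0.001784 M/s

Step 1: The rate law is rate = k[A]^2[B]^1, overall order = 2+1 = 3
Step 2: Substitute values: rate = 0.17 × (0.16)^2 × (0.41)^1
Step 3: rate = 0.17 × 0.0256 × 0.41 = 0.00178432 M/s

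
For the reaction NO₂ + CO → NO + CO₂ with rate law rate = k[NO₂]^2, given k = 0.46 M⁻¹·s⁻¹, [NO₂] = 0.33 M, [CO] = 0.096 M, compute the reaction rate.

0.05009 M/s

Step 1: The rate law is rate = k[NO₂]^2
Step 2: Note that the rate does not depend on [CO] (zero order in CO).
Step 3: rate = 0.46 × (0.33)^2 = 0.050094 M/s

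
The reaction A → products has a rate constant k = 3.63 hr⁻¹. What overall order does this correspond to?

first order (1)

Step 1: The units of k for an nth-order reaction are (concentration)^(1-n)·(time)⁻¹.
Step 2: Here k has units hr⁻¹, so the concentration exponent is 0.
Step 3: 1 - n = 0 ⇒ n = 1. The reaction is first order.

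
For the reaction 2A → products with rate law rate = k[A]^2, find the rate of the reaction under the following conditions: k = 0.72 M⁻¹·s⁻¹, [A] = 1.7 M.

2.081 M/s

Step 1: Identify the rate law: rate = k[A]^2
Step 2: Substitute values: rate = 0.72 × (1.7)^2
Step 3: Calculate: rate = 0.72 × 2.89 = 2.0808 M/s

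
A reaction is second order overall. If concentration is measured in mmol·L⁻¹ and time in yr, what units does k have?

(mmol·L⁻¹)⁻¹·yr⁻¹

Step 1: For overall order n, rate = k × (concentration)^n.
Step 2: Rate has units mmol·L⁻¹·yr⁻¹; concentration term has units (mmol·L⁻¹)^2.
Step 3: k = rate / (concentration)^n, so units of k = (mmol·L⁻¹)^(1-2)·yr⁻¹ = (mmol·L⁻¹)⁻¹·yr⁻¹.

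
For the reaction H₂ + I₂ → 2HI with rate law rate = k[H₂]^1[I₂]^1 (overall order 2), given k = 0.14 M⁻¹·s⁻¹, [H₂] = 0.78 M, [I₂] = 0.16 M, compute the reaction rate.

0.01747 M/s

Step 1: The rate law is rate = k[H₂]^1[I₂]^1, overall order = 1+1 = 2
Step 2: Substitute values: rate = 0.14 × (0.78)^1 × (0.16)^1
Step 3: rate = 0.14 × 0.78 × 0.16 = 0.017472 M/s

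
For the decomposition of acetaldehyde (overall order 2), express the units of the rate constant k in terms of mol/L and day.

(mol/L)⁻¹·day⁻¹

Step 1: For overall order n, rate = k × (concentration)^n.
Step 2: Rate has units mol/L·day⁻¹; concentration term has units (mol/L)^2.
Step 3: k = rate / (concentration)^n, so units of k = (mol/L)^(1-2)·day⁻¹ = (mol/L)⁻¹·day⁻¹.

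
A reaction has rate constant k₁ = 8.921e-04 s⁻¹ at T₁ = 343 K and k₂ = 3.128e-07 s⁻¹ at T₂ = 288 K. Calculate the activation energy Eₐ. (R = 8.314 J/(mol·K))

118.8 kJ/mol

Step 1: Use the two-temperature Arrhenius form: ln(k₂/k₁) = -Eₐ/R × (1/T₂ - 1/T₁)
Step 2: ln(k₂/k₁) = ln(3.128e-07/8.921e-04) = ln(0.000350633) = -7.95577
Step 3: 1/T₂ - 1/T₁ = 1/288 - 1/343 = 5.567703e-04 K⁻¹
Step 4: Eₐ = -R × ln(k₂/k₁) / (1/T₂ - 1/T₁) = -8.314 × -7.95577 / 5.567703e-04
Step 5: Eₐ = 1.1880e+05 J/mol = 118.8 kJ/mol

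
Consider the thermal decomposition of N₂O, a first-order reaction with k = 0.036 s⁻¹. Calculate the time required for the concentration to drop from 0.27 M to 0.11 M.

24.94 s

Step 1: For first-order: t = ln([N₂O]₀/[N₂O])/k
Step 2: t = ln(0.27/0.11)/0.036
Step 3: t = ln(2.455)/0.036
Step 4: t = 0.8979/0.036 = 24.94 s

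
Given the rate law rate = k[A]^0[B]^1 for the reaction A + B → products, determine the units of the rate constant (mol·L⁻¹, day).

day⁻¹

Step 1: Overall order = 0 + 1 = 1.
Step 2: rate has units mol·L⁻¹·day⁻¹; [A]^0[B]^1 has units (mol·L⁻¹)^1.
Step 3: k = rate/([A]^0[B]^1), so units of k = (mol·L⁻¹)^(1-1)·day⁻¹ = day⁻¹.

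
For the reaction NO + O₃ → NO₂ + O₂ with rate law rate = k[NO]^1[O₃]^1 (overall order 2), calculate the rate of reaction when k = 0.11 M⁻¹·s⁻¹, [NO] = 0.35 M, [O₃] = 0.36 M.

0.01386 M/s

Step 1: The rate law is rate = k[NO]^1[O₃]^1, overall order = 1+1 = 2
Step 2: Substitute values: rate = 0.11 × (0.35)^1 × (0.36)^1
Step 3: rate = 0.11 × 0.35 × 0.36 = 0.01386 M/s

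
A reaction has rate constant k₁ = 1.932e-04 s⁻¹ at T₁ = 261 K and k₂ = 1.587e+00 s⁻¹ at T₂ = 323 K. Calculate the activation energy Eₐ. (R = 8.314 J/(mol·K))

101.9 kJ/mol

Step 1: Use the two-temperature Arrhenius form: ln(k₂/k₁) = -Eₐ/R × (1/T₂ - 1/T₁)
Step 2: ln(k₂/k₁) = ln(1.587e+00/1.932e-04) = ln(8214.29) = 9.01363
Step 3: 1/T₂ - 1/T₁ = 1/323 - 1/261 = -7.354424e-04 K⁻¹
Step 4: Eₐ = -R × ln(k₂/k₁) / (1/T₂ - 1/T₁) = -8.314 × 9.01363 / -7.354424e-04
Step 5: Eₐ = 1.0190e+05 J/mol = 101.9 kJ/mol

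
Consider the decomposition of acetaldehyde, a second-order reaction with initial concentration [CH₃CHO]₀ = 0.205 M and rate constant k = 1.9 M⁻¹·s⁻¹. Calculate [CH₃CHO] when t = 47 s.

0.01062 M

Step 1: For a second-order reaction: 1/[CH₃CHO] = 1/[CH₃CHO]₀ + kt
Step 2: 1/[CH₃CHO] = 1/0.205 + 1.9 × 47
Step 3: 1/[CH₃CHO] = 4.878 + 89.3 = 94.18
Step 4: [CH₃CHO] = 1/94.18 = 0.01062 M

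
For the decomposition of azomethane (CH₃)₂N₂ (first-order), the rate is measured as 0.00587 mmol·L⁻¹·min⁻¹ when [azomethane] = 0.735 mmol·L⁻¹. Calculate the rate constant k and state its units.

0.007986 min⁻¹

Step 1: rate = k[azomethane]^1, so k = rate / [azomethane]^1.
Step 2: k = 0.00587 / (0.735)^1 = 0.00587 / 0.735.
Step 3: k = 0.007986 min⁻¹.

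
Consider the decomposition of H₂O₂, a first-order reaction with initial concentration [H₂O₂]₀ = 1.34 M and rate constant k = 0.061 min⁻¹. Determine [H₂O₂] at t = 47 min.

0.0762 M

Step 1: For a first-order reaction: [H₂O₂] = [H₂O₂]₀ × e^(-kt)
Step 2: [H₂O₂] = 1.34 × e^(-0.061 × 47)
Step 3: [H₂O₂] = 1.34 × e^(-2.867)
Step 4: [H₂O₂] = 1.34 × 0.0568693 = 0.0762 M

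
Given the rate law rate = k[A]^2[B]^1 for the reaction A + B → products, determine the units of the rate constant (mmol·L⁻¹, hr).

(mmol·L⁻¹)⁻²·hr⁻¹

Step 1: Overall order = 2 + 1 = 3.
Step 2: rate has units mmol·L⁻¹·hr⁻¹; [A]^2[B]^1 has units (mmol·L⁻¹)^3.
Step 3: k = rate/([A]^2[B]^1), so units of k = (mmol·L⁻¹)^(1-3)·hr⁻¹ = (mmol·L⁻¹)⁻²·hr⁻¹.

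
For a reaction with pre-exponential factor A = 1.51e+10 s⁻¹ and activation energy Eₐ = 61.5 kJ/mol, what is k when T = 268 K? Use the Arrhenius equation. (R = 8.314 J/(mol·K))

1.56e-02 s⁻¹

Step 1: Use the Arrhenius equation: k = A × exp(-Eₐ/RT)
Step 2: Convert Eₐ to J/mol: 61.5 kJ/mol = 61500 J/mol
Step 3: Calculate the exponent: -Eₐ/(RT) = -61500/(8.314 × 268) = -27.60135
Step 4: k = 1.51e+10 × exp(-27.60135)
Step 5: k = 1.51e+10 × 1.03012e-12 = 1.5555e-02 s⁻¹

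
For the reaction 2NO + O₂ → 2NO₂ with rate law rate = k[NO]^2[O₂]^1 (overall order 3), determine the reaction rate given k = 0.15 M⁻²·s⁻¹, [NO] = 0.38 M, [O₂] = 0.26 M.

0.005632 M/s

Step 1: The rate law is rate = k[NO]^2[O₂]^1, overall order = 2+1 = 3
Step 2: Substitute values: rate = 0.15 × (0.38)^2 × (0.26)^1
Step 3: rate = 0.15 × 0.1444 × 0.26 = 0.0056316 M/s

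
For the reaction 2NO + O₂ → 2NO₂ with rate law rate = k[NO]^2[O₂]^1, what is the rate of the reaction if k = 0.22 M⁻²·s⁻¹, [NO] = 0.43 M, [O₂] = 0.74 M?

0.0301 M/s

Step 1: The rate law is rate = k[NO]^2[O₂]^1
Step 2: Substitute: rate = 0.22 × (0.43)^2 × (0.74)^1
Step 3: rate = 0.22 × 0.1849 × 0.74 = 0.0301017 M/s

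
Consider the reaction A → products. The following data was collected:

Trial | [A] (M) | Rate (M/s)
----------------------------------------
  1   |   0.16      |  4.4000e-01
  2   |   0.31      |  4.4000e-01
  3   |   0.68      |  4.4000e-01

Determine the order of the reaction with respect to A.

zeroth order (0)

Step 1: Compare trials - when concentration changes, rate stays constant.
Step 2: rate₂/rate₁ = 4.4000e-01/4.4000e-01 = 1
Step 3: [A]₂/[A]₁ = 0.31/0.16 = 1.938
Step 4: Since rate ratio ≈ (conc ratio)^0, the reaction is zeroth order.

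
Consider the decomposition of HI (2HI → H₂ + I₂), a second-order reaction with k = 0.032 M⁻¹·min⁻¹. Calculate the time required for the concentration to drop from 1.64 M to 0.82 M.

19.05 min

Step 1: For second-order: t = (1/[HI] - 1/[HI]₀)/k
Step 2: t = (1/0.82 - 1/1.64)/0.032
Step 3: t = (1.22 - 0.6098)/0.032
Step 4: t = 0.6098/0.032 = 19.05 min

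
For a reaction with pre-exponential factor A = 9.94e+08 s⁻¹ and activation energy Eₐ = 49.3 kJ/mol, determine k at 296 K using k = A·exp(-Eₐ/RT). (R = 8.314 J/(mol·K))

1.98e+00 s⁻¹

Step 1: Use the Arrhenius equation: k = A × exp(-Eₐ/RT)
Step 2: Convert Eₐ to J/mol: 49.3 kJ/mol = 49300 J/mol
Step 3: Calculate the exponent: -Eₐ/(RT) = -49300/(8.314 × 296) = -20.03296
Step 4: k = 9.94e+08 × exp(-20.03296)
Step 5: k = 9.94e+08 × 1.99433e-09 = 1.9824e+00 s⁻¹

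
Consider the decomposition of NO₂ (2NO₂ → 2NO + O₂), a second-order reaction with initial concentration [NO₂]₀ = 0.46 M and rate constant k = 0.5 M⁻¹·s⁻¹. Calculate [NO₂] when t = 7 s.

0.1762 M

Step 1: For a second-order reaction: 1/[NO₂] = 1/[NO₂]₀ + kt
Step 2: 1/[NO₂] = 1/0.46 + 0.5 × 7
Step 3: 1/[NO₂] = 2.174 + 3.5 = 5.674
Step 4: [NO₂] = 1/5.674 = 0.1762 M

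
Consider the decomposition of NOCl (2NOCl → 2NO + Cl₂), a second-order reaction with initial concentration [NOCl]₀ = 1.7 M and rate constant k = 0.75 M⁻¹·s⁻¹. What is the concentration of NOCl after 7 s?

0.1713 M

Step 1: For a second-order reaction: 1/[NOCl] = 1/[NOCl]₀ + kt
Step 2: 1/[NOCl] = 1/1.7 + 0.75 × 7
Step 3: 1/[NOCl] = 0.5882 + 5.25 = 5.838
Step 4: [NOCl] = 1/5.838 = 0.1713 M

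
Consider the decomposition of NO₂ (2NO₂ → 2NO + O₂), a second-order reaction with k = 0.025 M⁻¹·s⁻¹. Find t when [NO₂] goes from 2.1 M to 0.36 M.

92.06 s

Step 1: For second-order: t = (1/[NO₂] - 1/[NO₂]₀)/k
Step 2: t = (1/0.36 - 1/2.1)/0.025
Step 3: t = (2.778 - 0.4762)/0.025
Step 4: t = 2.302/0.025 = 92.06 s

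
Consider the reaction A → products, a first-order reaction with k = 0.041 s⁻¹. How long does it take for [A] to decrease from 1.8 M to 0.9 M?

16.91 s

Step 1: For first-order: t = ln([A]₀/[A])/k
Step 2: t = ln(1.8/0.9)/0.041
Step 3: t = ln(2)/0.041
Step 4: t = 0.6931/0.041 = 16.91 s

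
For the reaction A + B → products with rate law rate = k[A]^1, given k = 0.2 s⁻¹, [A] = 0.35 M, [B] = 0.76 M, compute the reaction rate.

0.07 M/s

Step 1: The rate law is rate = k[A]^1
Step 2: Note that the rate does not depend on [B] (zero order in B).
Step 3: rate = 0.2 × (0.35)^1 = 0.07 M/s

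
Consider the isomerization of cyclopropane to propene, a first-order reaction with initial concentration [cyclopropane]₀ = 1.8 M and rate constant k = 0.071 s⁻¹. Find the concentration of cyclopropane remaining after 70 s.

0.0125 M

Step 1: For a first-order reaction: [cyclopropane] = [cyclopropane]₀ × e^(-kt)
Step 2: [cyclopropane] = 1.8 × e^(-0.071 × 70)
Step 3: [cyclopropane] = 1.8 × e^(-4.97)
Step 4: [cyclopropane] = 1.8 × 0.00694315 = 0.0125 M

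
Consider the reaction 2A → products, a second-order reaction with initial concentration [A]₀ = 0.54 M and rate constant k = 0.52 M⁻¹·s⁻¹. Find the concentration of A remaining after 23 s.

0.0724 M

Step 1: For a second-order reaction: 1/[A] = 1/[A]₀ + kt
Step 2: 1/[A] = 1/0.54 + 0.52 × 23
Step 3: 1/[A] = 1.852 + 11.96 = 13.81
Step 4: [A] = 1/13.81 = 0.0724 M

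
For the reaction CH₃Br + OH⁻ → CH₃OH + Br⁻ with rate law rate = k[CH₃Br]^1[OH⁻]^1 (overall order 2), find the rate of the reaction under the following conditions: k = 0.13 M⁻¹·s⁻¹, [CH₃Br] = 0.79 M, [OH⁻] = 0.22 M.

0.02259 M/s

Step 1: The rate law is rate = k[CH₃Br]^1[OH⁻]^1, overall order = 1+1 = 2
Step 2: Substitute values: rate = 0.13 × (0.79)^1 × (0.22)^1
Step 3: rate = 0.13 × 0.79 × 0.22 = 0.022594 M/s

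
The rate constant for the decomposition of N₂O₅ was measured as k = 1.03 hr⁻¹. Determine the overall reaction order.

first order (1)

Step 1: The units of k for an nth-order reaction are (concentration)^(1-n)·(time)⁻¹.
Step 2: Here k has units hr⁻¹, so the concentration exponent is 0.
Step 3: 1 - n = 0 ⇒ n = 1. The reaction is first order.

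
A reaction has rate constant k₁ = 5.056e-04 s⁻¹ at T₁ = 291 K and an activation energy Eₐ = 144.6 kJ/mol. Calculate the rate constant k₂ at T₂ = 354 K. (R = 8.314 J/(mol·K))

2.105e+01 s⁻¹

Step 1: Use the two-temperature Arrhenius form: ln(k₂/k₁) = -Eₐ/R × (1/T₂ - 1/T₁)
Step 2: Convert Eₐ to J/mol: 144.6 kJ/mol = 144600 J/mol
Step 3: 1/T₂ - 1/T₁ = 1/354 - 1/291 = -6.115674e-04 K⁻¹
Step 4: ln(k₂/k₁) = -144600/8.314 × -6.115674e-04 = 10.63659
Step 5: k₂ = k₁ × exp(10.63659) = 5.056e-04 × 4.16306e+04 = 2.105e+01 s⁻¹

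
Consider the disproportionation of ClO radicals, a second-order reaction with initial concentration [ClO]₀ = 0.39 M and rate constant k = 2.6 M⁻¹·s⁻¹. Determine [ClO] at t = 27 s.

0.01374 M

Step 1: For a second-order reaction: 1/[ClO] = 1/[ClO]₀ + kt
Step 2: 1/[ClO] = 1/0.39 + 2.6 × 27
Step 3: 1/[ClO] = 2.564 + 70.2 = 72.76
Step 4: [ClO] = 1/72.76 = 0.01374 M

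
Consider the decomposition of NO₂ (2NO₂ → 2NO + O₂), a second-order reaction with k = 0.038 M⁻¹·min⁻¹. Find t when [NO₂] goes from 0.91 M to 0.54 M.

19.81 min

Step 1: For second-order: t = (1/[NO₂] - 1/[NO₂]₀)/k
Step 2: t = (1/0.54 - 1/0.91)/0.038
Step 3: t = (1.852 - 1.099)/0.038
Step 4: t = 0.753/0.038 = 19.81 min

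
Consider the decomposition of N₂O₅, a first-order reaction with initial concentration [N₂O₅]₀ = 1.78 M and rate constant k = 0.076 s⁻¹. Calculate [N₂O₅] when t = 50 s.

0.03982 M

Step 1: For a first-order reaction: [N₂O₅] = [N₂O₅]₀ × e^(-kt)
Step 2: [N₂O₅] = 1.78 × e^(-0.076 × 50)
Step 3: [N₂O₅] = 1.78 × e^(-3.8)
Step 4: [N₂O₅] = 1.78 × 0.0223708 = 0.03982 M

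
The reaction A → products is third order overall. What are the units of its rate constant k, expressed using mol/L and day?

(mol/L)⁻²·day⁻¹

Step 1: For overall order n, rate = k × (concentration)^n.
Step 2: Rate has units mol/L·day⁻¹; concentration term has units (mol/L)^3.
Step 3: k = rate / (concentration)^n, so units of k = (mol/L)^(1-3)·day⁻¹ = (mol/L)⁻²·day⁻¹.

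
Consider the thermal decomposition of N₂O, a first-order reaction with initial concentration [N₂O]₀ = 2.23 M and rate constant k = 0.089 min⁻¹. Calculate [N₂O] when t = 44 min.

0.04442 M

Step 1: For a first-order reaction: [N₂O] = [N₂O]₀ × e^(-kt)
Step 2: [N₂O] = 2.23 × e^(-0.089 × 44)
Step 3: [N₂O] = 2.23 × e^(-3.916)
Step 4: [N₂O] = 2.23 × 0.0199206 = 0.04442 M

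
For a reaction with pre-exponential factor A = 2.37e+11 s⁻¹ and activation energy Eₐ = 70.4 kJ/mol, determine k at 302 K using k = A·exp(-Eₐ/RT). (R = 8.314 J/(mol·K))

1.58e-01 s⁻¹

Step 1: Use the Arrhenius equation: k = A × exp(-Eₐ/RT)
Step 2: Convert Eₐ to J/mol: 70.4 kJ/mol = 70400 J/mol
Step 3: Calculate the exponent: -Eₐ/(RT) = -70400/(8.314 × 302) = -28.03856
Step 4: k = 2.37e+11 × exp(-28.03856)
Step 5: k = 2.37e+11 × 6.65286e-13 = 1.5767e-01 s⁻¹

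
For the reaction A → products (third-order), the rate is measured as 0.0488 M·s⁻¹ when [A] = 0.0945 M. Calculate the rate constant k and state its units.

57.83 M⁻²·s⁻¹

Step 1: rate = k[A]^3, so k = rate / [A]^3.
Step 2: k = 0.0488 / (0.0945)^3 = 0.0488 / 0.0008439.
Step 3: k = 57.83 M⁻²·s⁻¹.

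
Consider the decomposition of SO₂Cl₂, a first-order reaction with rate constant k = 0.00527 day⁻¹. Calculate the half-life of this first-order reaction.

131.5 day

Step 1: For a first-order reaction, t₁/₂ = ln(2)/k
Step 2: t₁/₂ = ln(2)/0.00527
Step 3: t₁/₂ = 0.6931/0.00527 = 131.5 day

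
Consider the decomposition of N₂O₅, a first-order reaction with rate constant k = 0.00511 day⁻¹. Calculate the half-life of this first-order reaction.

135.6 day

Step 1: For a first-order reaction, t₁/₂ = ln(2)/k
Step 2: t₁/₂ = ln(2)/0.00511
Step 3: t₁/₂ = 0.6931/0.00511 = 135.6 day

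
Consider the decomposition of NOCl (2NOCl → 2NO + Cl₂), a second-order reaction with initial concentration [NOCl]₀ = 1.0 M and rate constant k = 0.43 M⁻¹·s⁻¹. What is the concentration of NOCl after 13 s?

0.1517 M

Step 1: For a second-order reaction: 1/[NOCl] = 1/[NOCl]₀ + kt
Step 2: 1/[NOCl] = 1/1.0 + 0.43 × 13
Step 3: 1/[NOCl] = 1 + 5.59 = 6.59
Step 4: [NOCl] = 1/6.59 = 0.1517 M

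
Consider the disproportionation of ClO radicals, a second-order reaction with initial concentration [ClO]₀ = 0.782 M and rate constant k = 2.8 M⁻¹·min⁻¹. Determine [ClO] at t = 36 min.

0.009796 M

Step 1: For a second-order reaction: 1/[ClO] = 1/[ClO]₀ + kt
Step 2: 1/[ClO] = 1/0.782 + 2.8 × 36
Step 3: 1/[ClO] = 1.279 + 100.8 = 102.1
Step 4: [ClO] = 1/102.1 = 0.009796 M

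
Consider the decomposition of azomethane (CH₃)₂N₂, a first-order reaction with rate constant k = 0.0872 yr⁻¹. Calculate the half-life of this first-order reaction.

7.949 yr

Step 1: For a first-order reaction, t₁/₂ = ln(2)/k
Step 2: t₁/₂ = ln(2)/0.0872
Step 3: t₁/₂ = 0.6931/0.0872 = 7.949 yr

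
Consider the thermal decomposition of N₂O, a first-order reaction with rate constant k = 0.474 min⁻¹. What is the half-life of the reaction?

1.462 min

Step 1: For a first-order reaction, t₁/₂ = ln(2)/k
Step 2: t₁/₂ = ln(2)/0.474
Step 3: t₁/₂ = 0.6931/0.474 = 1.462 min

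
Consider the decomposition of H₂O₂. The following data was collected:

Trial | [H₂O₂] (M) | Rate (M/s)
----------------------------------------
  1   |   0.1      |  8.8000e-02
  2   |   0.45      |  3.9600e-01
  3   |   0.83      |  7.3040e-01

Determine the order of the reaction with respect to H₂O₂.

first order (1)

Step 1: Compare trials to find order n where rate₂/rate₁ = ([H₂O₂]₂/[H₂O₂]₁)^n
Step 2: rate₂/rate₁ = 3.9600e-01/8.8000e-02 = 4.5
Step 3: [H₂O₂]₂/[H₂O₂]₁ = 0.45/0.1 = 4.5
Step 4: n = ln(4.5)/ln(4.5) = 1.00 ≈ 1
Step 5: The reaction is first order in H₂O₂.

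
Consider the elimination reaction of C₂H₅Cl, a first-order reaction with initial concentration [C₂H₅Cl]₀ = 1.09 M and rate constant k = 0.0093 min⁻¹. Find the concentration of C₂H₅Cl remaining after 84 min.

0.4991 M

Step 1: For a first-order reaction: [C₂H₅Cl] = [C₂H₅Cl]₀ × e^(-kt)
Step 2: [C₂H₅Cl] = 1.09 × e^(-0.0093 × 84)
Step 3: [C₂H₅Cl] = 1.09 × e^(-0.7812)
Step 4: [C₂H₅Cl] = 1.09 × 0.457856 = 0.4991 M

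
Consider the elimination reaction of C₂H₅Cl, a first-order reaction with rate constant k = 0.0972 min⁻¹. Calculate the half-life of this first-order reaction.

7.131 min

Step 1: For a first-order reaction, t₁/₂ = ln(2)/k
Step 2: t₁/₂ = ln(2)/0.0972
Step 3: t₁/₂ = 0.6931/0.0972 = 7.131 min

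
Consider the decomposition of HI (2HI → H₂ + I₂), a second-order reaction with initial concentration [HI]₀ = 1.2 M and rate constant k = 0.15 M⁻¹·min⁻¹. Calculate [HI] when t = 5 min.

0.6316 M

Step 1: For a second-order reaction: 1/[HI] = 1/[HI]₀ + kt
Step 2: 1/[HI] = 1/1.2 + 0.15 × 5
Step 3: 1/[HI] = 0.8333 + 0.75 = 1.583
Step 4: [HI] = 1/1.583 = 0.6316 M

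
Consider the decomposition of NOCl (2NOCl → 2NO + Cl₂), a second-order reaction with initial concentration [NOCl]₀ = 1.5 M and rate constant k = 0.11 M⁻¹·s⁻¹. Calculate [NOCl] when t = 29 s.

0.2593 M

Step 1: For a second-order reaction: 1/[NOCl] = 1/[NOCl]₀ + kt
Step 2: 1/[NOCl] = 1/1.5 + 0.11 × 29
Step 3: 1/[NOCl] = 0.6667 + 3.19 = 3.857
Step 4: [NOCl] = 1/3.857 = 0.2593 M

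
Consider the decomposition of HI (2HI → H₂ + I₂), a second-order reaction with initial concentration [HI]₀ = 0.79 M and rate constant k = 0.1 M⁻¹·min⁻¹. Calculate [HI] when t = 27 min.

0.2522 M

Step 1: For a second-order reaction: 1/[HI] = 1/[HI]₀ + kt
Step 2: 1/[HI] = 1/0.79 + 0.1 × 27
Step 3: 1/[HI] = 1.266 + 2.7 = 3.966
Step 4: [HI] = 1/3.966 = 0.2522 M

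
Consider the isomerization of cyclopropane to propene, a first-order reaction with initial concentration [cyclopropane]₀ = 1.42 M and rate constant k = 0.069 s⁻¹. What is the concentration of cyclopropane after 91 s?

0.002663 M

Step 1: For a first-order reaction: [cyclopropane] = [cyclopropane]₀ × e^(-kt)
Step 2: [cyclopropane] = 1.42 × e^(-0.069 × 91)
Step 3: [cyclopropane] = 1.42 × e^(-6.279)
Step 4: [cyclopropane] = 1.42 × 0.00187527 = 0.002663 M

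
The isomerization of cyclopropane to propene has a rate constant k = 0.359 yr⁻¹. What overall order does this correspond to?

first order (1)

Step 1: The units of k for an nth-order reaction are (concentration)^(1-n)·(time)⁻¹.
Step 2: Here k has units yr⁻¹, so the concentration exponent is 0.
Step 3: 1 - n = 0 ⇒ n = 1. The reaction is first order.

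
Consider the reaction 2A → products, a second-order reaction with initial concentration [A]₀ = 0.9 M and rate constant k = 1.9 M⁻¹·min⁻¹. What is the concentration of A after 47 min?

0.01106 M

Step 1: For a second-order reaction: 1/[A] = 1/[A]₀ + kt
Step 2: 1/[A] = 1/0.9 + 1.9 × 47
Step 3: 1/[A] = 1.111 + 89.3 = 90.41
Step 4: [A] = 1/90.41 = 0.01106 M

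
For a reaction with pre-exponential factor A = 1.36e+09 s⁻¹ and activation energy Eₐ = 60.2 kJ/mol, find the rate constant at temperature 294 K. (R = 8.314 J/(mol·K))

2.74e-02 s⁻¹

Step 1: Use the Arrhenius equation: k = A × exp(-Eₐ/RT)
Step 2: Convert Eₐ to J/mol: 60.2 kJ/mol = 60200 J/mol
Step 3: Calculate the exponent: -Eₐ/(RT) = -60200/(8.314 × 294) = -24.62857
Step 4: k = 1.36e+09 × exp(-24.62857)
Step 5: k = 1.36e+09 × 2.01348e-11 = 2.7383e-02 s⁻¹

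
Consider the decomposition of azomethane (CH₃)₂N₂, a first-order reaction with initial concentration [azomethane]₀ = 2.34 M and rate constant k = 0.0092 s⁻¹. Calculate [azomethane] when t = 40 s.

1.62 M

Step 1: For a first-order reaction: [azomethane] = [azomethane]₀ × e^(-kt)
Step 2: [azomethane] = 2.34 × e^(-0.0092 × 40)
Step 3: [azomethane] = 2.34 × e^(-0.368)
Step 4: [azomethane] = 2.34 × 0.692117 = 1.62 M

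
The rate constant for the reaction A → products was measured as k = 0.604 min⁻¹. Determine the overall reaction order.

first order (1)

Step 1: The units of k for an nth-order reaction are (concentration)^(1-n)·(time)⁻¹.
Step 2: Here k has units min⁻¹, so the concentration exponent is 0.
Step 3: 1 - n = 0 ⇒ n = 1. The reaction is first order.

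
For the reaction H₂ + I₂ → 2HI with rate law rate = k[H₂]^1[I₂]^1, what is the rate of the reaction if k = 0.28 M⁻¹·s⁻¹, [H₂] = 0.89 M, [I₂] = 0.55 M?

0.1371 M/s

Step 1: The rate law is rate = k[H₂]^1[I₂]^1
Step 2: Substitute: rate = 0.28 × (0.89)^1 × (0.55)^1
Step 3: rate = 0.28 × 0.89 × 0.55 = 0.13706 M/s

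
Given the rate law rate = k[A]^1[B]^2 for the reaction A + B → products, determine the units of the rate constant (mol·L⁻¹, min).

(mol·L⁻¹)⁻²·min⁻¹

Step 1: Overall order = 1 + 2 = 3.
Step 2: rate has units mol·L⁻¹·min⁻¹; [A]^1[B]^2 has units (mol·L⁻¹)^3.
Step 3: k = rate/([A]^1[B]^2), so units of k = (mol·L⁻¹)^(1-3)·min⁻¹ = (mol·L⁻¹)⁻²·min⁻¹.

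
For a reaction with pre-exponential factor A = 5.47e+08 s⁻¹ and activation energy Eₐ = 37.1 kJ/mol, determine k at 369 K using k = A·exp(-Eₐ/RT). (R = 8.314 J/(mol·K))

3.06e+03 s⁻¹

Step 1: Use the Arrhenius equation: k = A × exp(-Eₐ/RT)
Step 2: Convert Eₐ to J/mol: 37.1 kJ/mol = 37100 J/mol
Step 3: Calculate the exponent: -Eₐ/(RT) = -37100/(8.314 × 369) = -12.09310
Step 4: k = 5.47e+08 × exp(-12.09310)
Step 5: k = 5.47e+08 × 5.59801e-06 = 3.0621e+03 s⁻¹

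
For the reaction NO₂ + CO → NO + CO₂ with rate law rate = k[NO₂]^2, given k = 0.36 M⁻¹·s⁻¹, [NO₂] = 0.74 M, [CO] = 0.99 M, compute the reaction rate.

0.1971 M/s

Step 1: The rate law is rate = k[NO₂]^2
Step 2: Note that the rate does not depend on [CO] (zero order in CO).
Step 3: rate = 0.36 × (0.74)^2 = 0.197136 M/s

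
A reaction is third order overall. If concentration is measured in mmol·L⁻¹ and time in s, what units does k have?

(mmol·L⁻¹)⁻²·s⁻¹

Step 1: For overall order n, rate = k × (concentration)^n.
Step 2: Rate has units mmol·L⁻¹·s⁻¹; concentration term has units (mmol·L⁻¹)^3.
Step 3: k = rate / (concentration)^n, so units of k = (mmol·L⁻¹)^(1-3)·s⁻¹ = (mmol·L⁻¹)⁻²·s⁻¹.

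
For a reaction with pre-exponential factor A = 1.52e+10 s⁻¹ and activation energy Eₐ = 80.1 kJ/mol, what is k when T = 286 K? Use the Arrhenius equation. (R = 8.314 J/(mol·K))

3.56e-05 s⁻¹

Step 1: Use the Arrhenius equation: k = A × exp(-Eₐ/RT)
Step 2: Convert Eₐ to J/mol: 80.1 kJ/mol = 80100 J/mol
Step 3: Calculate the exponent: -Eₐ/(RT) = -80100/(8.314 × 286) = -33.68654
Step 4: k = 1.52e+10 × exp(-33.68654)
Step 5: k = 1.52e+10 × 2.34489e-15 = 3.5642e-05 s⁻¹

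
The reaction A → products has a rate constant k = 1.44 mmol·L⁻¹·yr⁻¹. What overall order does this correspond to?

zeroth order (0)

Step 1: The units of k for an nth-order reaction are (concentration)^(1-n)·(time)⁻¹.
Step 2: Here k has units mmol·L⁻¹·yr⁻¹, so the concentration exponent is 1.
Step 3: 1 - n = 1 ⇒ n = 0. The reaction is zeroth order.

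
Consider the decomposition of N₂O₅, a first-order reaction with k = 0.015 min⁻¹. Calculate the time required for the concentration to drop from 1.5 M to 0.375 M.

92.42 min

Step 1: For first-order: t = ln([N₂O₅]₀/[N₂O₅])/k
Step 2: t = ln(1.5/0.375)/0.015
Step 3: t = ln(4)/0.015
Step 4: t = 1.386/0.015 = 92.42 min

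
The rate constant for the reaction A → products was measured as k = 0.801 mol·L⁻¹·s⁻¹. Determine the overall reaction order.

zeroth order (0)

Step 1: The units of k for an nth-order reaction are (concentration)^(1-n)·(time)⁻¹.
Step 2: Here k has units mol·L⁻¹·s⁻¹, so the concentration exponent is 1.
Step 3: 1 - n = 1 ⇒ n = 0. The reaction is zeroth order.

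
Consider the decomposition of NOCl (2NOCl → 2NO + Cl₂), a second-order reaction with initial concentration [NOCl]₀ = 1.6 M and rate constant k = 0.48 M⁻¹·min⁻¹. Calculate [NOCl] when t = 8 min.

0.224 M

Step 1: For a second-order reaction: 1/[NOCl] = 1/[NOCl]₀ + kt
Step 2: 1/[NOCl] = 1/1.6 + 0.48 × 8
Step 3: 1/[NOCl] = 0.625 + 3.84 = 4.465
Step 4: [NOCl] = 1/4.465 = 0.224 M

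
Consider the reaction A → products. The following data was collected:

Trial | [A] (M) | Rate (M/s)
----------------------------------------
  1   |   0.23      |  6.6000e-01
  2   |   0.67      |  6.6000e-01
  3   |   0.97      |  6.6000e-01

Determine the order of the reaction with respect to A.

zeroth order (0)

Step 1: Compare trials - when concentration changes, rate stays constant.
Step 2: rate₂/rate₁ = 6.6000e-01/6.6000e-01 = 1
Step 3: [A]₂/[A]₁ = 0.67/0.23 = 2.913
Step 4: Since rate ratio ≈ (conc ratio)^0, the reaction is zeroth order.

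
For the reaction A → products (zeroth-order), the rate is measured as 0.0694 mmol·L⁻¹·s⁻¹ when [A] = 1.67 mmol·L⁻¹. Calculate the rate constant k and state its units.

0.0694 mmol·L⁻¹·s⁻¹

Step 1: For a zeroth-order reaction, rate = k (independent of concentration).
Step 2: k = rate = 0.0694 mmol·L⁻¹·s⁻¹.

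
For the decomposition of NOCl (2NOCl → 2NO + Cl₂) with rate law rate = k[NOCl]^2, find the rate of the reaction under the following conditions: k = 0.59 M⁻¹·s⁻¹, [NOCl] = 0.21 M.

0.02602 M/s

Step 1: Identify the rate law: rate = k[NOCl]^2
Step 2: Substitute values: rate = 0.59 × (0.21)^2
Step 3: Calculate: rate = 0.59 × 0.0441 = 0.026019 M/s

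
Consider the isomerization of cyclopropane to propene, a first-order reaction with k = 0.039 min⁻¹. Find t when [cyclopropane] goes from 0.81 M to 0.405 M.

17.77 min

Step 1: For first-order: t = ln([cyclopropane]₀/[cyclopropane])/k
Step 2: t = ln(0.81/0.405)/0.039
Step 3: t = ln(2)/0.039
Step 4: t = 0.6931/0.039 = 17.77 min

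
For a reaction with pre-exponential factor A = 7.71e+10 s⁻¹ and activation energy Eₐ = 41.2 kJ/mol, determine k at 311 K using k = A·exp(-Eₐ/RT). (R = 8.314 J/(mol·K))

9.27e+03 s⁻¹

Step 1: Use the Arrhenius equation: k = A × exp(-Eₐ/RT)
Step 2: Convert Eₐ to J/mol: 41.2 kJ/mol = 41200 J/mol
Step 3: Calculate the exponent: -Eₐ/(RT) = -41200/(8.314 × 311) = -15.93407
Step 4: k = 7.71e+10 × exp(-15.93407)
Step 5: k = 7.71e+10 × 1.20205e-07 = 9.2678e+03 s⁻¹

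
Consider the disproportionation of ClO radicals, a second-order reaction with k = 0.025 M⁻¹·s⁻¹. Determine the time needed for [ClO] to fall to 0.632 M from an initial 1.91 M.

42.35 s

Step 1: For second-order: t = (1/[ClO] - 1/[ClO]₀)/k
Step 2: t = (1/0.632 - 1/1.91)/0.025
Step 3: t = (1.582 - 0.5236)/0.025
Step 4: t = 1.059/0.025 = 42.35 s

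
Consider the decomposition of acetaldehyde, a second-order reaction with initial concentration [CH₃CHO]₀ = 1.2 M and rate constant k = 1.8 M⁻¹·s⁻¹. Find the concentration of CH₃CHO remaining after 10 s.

0.0531 M

Step 1: For a second-order reaction: 1/[CH₃CHO] = 1/[CH₃CHO]₀ + kt
Step 2: 1/[CH₃CHO] = 1/1.2 + 1.8 × 10
Step 3: 1/[CH₃CHO] = 0.8333 + 18 = 18.83
Step 4: [CH₃CHO] = 1/18.83 = 0.0531 M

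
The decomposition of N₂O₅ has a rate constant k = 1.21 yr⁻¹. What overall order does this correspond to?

first order (1)

Step 1: The units of k for an nth-order reaction are (concentration)^(1-n)·(time)⁻¹.
Step 2: Here k has units yr⁻¹, so the concentration exponent is 0.
Step 3: 1 - n = 0 ⇒ n = 1. The reaction is first order.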